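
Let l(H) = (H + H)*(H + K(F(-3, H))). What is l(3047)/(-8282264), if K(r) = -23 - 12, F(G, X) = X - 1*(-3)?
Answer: -2294391/1035283 ≈ -2.2162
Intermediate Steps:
F(G, X) = 3 + X (F(G, X) = X + 3 = 3 + X)
K(r) = -35
l(H) = 2*H*(-35 + H) (l(H) = (H + H)*(H - 35) = (2*H)*(-35 + H) = 2*H*(-35 + H))
l(3047)/(-8282264) = (2*3047*(-35 + 3047))/(-8282264) = (2*3047*3012)*(-1/8282264) = 18355128*(-1/8282264) = -2294391/1035283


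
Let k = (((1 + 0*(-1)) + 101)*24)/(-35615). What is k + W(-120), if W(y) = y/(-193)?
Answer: 223608/404335 ≈ 0.55303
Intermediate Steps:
W(y) = -y/193 (W(y) = y*(-1/193) = -y/193)
k = -144/2095 (k = (((1 + 0) + 101)*24)*(-1/35615) = ((1 + 101)*24)*(-1/35615) = (102*24)*(-1/35615) = 2448*(-1/35615) = -144/2095 ≈ -0.068735)
k + W(-120) = -144/2095 - 1/193*(-120) = -144/2095 + 120/193 = 223608/404335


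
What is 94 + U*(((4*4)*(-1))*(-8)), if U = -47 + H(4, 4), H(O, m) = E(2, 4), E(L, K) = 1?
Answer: -5794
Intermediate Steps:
H(O, m) = 1
U = -46 (U = -47 + 1 = -46)
94 + U*(((4*4)*(-1))*(-8)) = 94 - 46*(4*4)*(-1)*(-8) = 94 - 46*16*(-1)*(-8) = 94 - (-736)*(-8) = 94 - 46*128 = 94 - 5888 = -5794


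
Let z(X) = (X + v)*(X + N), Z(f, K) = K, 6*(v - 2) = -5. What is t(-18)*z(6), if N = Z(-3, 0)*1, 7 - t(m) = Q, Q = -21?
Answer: 1204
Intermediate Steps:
v = 7/6 (v = 2 + (⅙)*(-5) = 2 - ⅚ = 7/6 ≈ 1.1667)
t(m) = 28 (t(m) = 7 - 1*(-21) = 7 + 21 = 28)
N = 0 (N = 0*1 = 0)
z(X) = X*(7/6 + X) (z(X) = (X + 7/6)*(X + 0) = (7/6 + X)*X = X*(7/6 + X))
t(-18)*z(6) = 28*((⅙)*6*(7 + 6*6)) = 28*((⅙)*6*(7 + 36)) = 28*((⅙)*6*43) = 28*43 = 1204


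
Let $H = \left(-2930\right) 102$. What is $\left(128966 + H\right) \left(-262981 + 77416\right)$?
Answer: $31526380110$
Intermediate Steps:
$H = -298860$
$\left(128966 + H\right) \left(-262981 + 77416\right) = \left(128966 - 298860\right) \left(-262981 + 77416\right) = \left(-169894\right) \left(-185565\right) = 31526380110$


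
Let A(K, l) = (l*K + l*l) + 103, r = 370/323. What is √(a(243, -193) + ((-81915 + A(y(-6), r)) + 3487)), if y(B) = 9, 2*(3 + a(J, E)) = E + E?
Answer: I*√8190804919/323 ≈ 280.2*I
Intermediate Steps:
a(J, E) = -3 + E (a(J, E) = -3 + (E + E)/2 = -3 + (2*E)/2 = -3 + E)
r = 370/323 (r = 370*(1/323) = 370/323 ≈ 1.1455)
A(K, l) = 103 + l² + K*l (A(K, l) = (K*l + l²) + 103 = (l² + K*l) + 103 = 103 + l² + K*l)
√(a(243, -193) + ((-81915 + A(y(-6), r)) + 3487)) = √((-3 - 193) + ((-81915 + (103 + (370/323)² + 9*(370/323))) + 3487)) = √(-196 + ((-81915 + (103 + 136900/104329 + 3330/323)) + 3487)) = √(-196 + ((-81915 + 11958377/104329) + 3487)) = √(-196 + (-8534151658/104329 + 3487)) = √(-196 - 8170356435/104329) = √(-8190804919/104329) = I*√8190804919/323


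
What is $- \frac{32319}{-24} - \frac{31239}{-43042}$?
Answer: $\frac{231970689}{172168} \approx 1347.4$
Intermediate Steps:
$- \frac{32319}{-24} - \frac{31239}{-43042} = \left(-32319\right) \left(- \frac{1}{24}\right) - - \frac{31239}{43042} = \frac{10773}{8} + \frac{31239}{43042} = \frac{231970689}{172168}$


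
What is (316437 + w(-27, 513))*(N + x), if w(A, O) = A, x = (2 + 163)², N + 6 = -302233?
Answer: -87017179740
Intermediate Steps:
N = -302239 (N = -6 - 302233 = -302239)
x = 27225 (x = 165² = 27225)
(316437 + w(-27, 513))*(N + x) = (316437 - 27)*(-302239 + 27225) = 316410*(-275014) = -87017179740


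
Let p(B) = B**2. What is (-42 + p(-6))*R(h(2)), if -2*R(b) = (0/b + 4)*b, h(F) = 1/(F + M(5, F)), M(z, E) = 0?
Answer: 6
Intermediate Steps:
h(F) = 1/F (h(F) = 1/(F + 0) = 1/F)
R(b) = -2*b (R(b) = -(0/b + 4)*b/2 = -(0 + 4)*b/2 = -2*b)
(-42 + p(-6))*R(h(2)) = (-42 + (-6)**2)*(-2/2) = (-42 + 36)*(-2*1/2) = -6*(-1) = 6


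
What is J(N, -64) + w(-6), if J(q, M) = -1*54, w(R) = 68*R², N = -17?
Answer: 2394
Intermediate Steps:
J(q, M) = -54
J(N, -64) + w(-6) = -54 + 68*(-6)² = -54 + 68*36 = -54 + 2448 = 2394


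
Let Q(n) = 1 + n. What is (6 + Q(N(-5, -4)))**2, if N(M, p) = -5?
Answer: 4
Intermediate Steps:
(6 + Q(N(-5, -4)))**2 = (6 + (1 - 5))**2 = (6 - 4)**2 = 2**2 = 4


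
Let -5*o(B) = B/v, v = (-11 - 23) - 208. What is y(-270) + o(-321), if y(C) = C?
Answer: -327021/1210 ≈ -270.27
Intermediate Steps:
v = -242 (v = -34 - 208 = -242)
o(B) = B/1210 (o(B) = -B/(5*(-242)) = -B*(-1)/(5*242) = -(-1)*B/1210 = B/1210)
y(-270) + o(-321) = -270 + (1/1210)*(-321) = -270 - 321/1210 = -327021/1210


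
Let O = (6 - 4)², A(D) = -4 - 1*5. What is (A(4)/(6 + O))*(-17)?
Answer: 153/10 ≈ 15.300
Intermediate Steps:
A(D) = -9 (A(D) = -4 - 5 = -9)
O = 4 (O = 2² = 4)
(A(4)/(6 + O))*(-17) = (-9/(6 + 4))*(-17) = (-9/10)*(-17) = ((⅒)*(-9))*(-17) = -9/10*(-17) = 153/10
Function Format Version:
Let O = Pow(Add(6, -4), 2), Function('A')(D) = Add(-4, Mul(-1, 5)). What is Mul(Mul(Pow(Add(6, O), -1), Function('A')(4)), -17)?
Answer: Rational(153, 10) ≈ 15.300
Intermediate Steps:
Function('A')(D) = -9 (Function('A')(D) = Add(-4, -5) = -9)
O = 4 (O = Pow(2, 2) = 4)
Mul(Mul(Pow(Add(6, O), -1), Function('A')(4)), -17) = Mul(Mul(Pow(Add(6, 4), -1), -9), -17) = Mul(Mul(Pow(10, -1), -9), -17) = Mul(Mul(Rational(1, 10), -9), -17) = Mul(Rational(-9, 10), -17) = Rational(153, 10)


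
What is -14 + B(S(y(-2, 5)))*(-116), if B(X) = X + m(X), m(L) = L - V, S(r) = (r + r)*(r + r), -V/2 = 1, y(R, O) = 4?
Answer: -15094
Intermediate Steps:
V = -2 (V = -2*1 = -2)
S(r) = 4*r**2 (S(r) = (2*r)*(2*r) = 4*r**2)
m(L) = 2 + L (m(L) = L - 1*(-2) = L + 2 = 2 + L)
B(X) = 2 + 2*X (B(X) = X + (2 + X) = 2 + 2*X)
-14 + B(S(y(-2, 5)))*(-116) = -14 + (2 + 2*(4*4**2))*(-116) = -14 + (2 + 2*(4*16))*(-116) = -14 + (2 + 2*64)*(-116) = -14 + (2 + 128)*(-116) = -14 + 130*(-116) = -14 - 15080 = -15094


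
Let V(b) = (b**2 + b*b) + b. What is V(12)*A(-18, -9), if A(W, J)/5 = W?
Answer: -27000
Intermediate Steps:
A(W, J) = 5*W
V(b) = b + 2*b**2 (V(b) = (b**2 + b**2) + b = 2*b**2 + b = b + 2*b**2)
V(12)*A(-18, -9) = (12*(1 + 2*12))*(5*(-18)) = (12*(1 + 24))*(-90) = (12*25)*(-90) = 300*(-90) = -27000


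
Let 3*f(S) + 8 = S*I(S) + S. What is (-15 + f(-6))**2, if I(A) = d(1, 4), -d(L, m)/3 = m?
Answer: 169/9 ≈ 18.778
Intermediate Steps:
d(L, m) = -3*m
I(A) = -12 (I(A) = -3*4 = -12)
f(S) = -8/3 - 11*S/3 (f(S) = -8/3 + (S*(-12) + S)/3 = -8/3 + (-12*S + S)/3 = -8/3 + (-11*S)/3 = -8/3 - 11*S/3)
(-15 + f(-6))**2 = (-15 + (-8/3 - 11/3*(-6)))**2 = (-15 + (-8/3 + 22))**2 = (-15 + 58/3)**2 = (13/3)**2 = 169/9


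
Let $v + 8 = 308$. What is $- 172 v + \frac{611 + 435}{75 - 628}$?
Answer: $- \frac{28535846}{553} \approx -51602.0$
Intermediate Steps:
$v = 300$ ($v = -8 + 308 = 300$)
$- 172 v + \frac{611 + 435}{75 - 628} = \left(-172\right) 300 + \frac{611 + 435}{75 - 628} = -51600 + \frac{1046}{-553} = -51600 + 1046 \left(- \frac{1}{553}\right) = -51600 - \frac{1046}{553} = - \frac{28535846}{553}$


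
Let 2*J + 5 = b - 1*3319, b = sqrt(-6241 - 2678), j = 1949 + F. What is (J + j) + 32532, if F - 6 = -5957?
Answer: 26868 + 3*I*sqrt(991)/2 ≈ 26868.0 + 47.22*I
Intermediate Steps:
F = -5951 (F = 6 - 5957 = -5951)
j = -4002 (j = 1949 - 5951 = -4002)
b = 3*I*sqrt(991) (b = sqrt(-8919) = 3*I*sqrt(991) ≈ 94.44*I)
J = -1662 + 3*I*sqrt(991)/2 (J = -5/2 + (3*I*sqrt(991) - 1*3319)/2 = -5/2 + (3*I*sqrt(991) - 3319)/2 = -5/2 + (-3319 + 3*I*sqrt(991))/2 = -5/2 + (-3319/2 + 3*I*sqrt(991)/2) = -1662 + 3*I*sqrt(991)/2 ≈ -1662.0 + 47.22*I)
(J + j) + 32532 = ((-1662 + 3*I*sqrt(991)/2) - 4002) + 32532 = (-5664 + 3*I*sqrt(991)/2) + 32532 = 26868 + 3*I*sqrt(991)/2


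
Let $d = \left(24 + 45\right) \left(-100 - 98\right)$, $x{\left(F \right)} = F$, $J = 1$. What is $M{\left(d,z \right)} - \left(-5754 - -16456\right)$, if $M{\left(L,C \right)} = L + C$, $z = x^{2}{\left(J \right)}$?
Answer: $-24363$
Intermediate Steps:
$z = 1$ ($z = 1^{2} = 1$)
$d = -13662$ ($d = 69 \left(-198\right) = -13662$)
$M{\left(L,C \right)} = C + L$
$M{\left(d,z \right)} - \left(-5754 - -16456\right) = \left(1 - 13662\right) - \left(-5754 - -16456\right) = -13661 - \left(-5754 + 16456\right) = -13661 - 10702 = -24363$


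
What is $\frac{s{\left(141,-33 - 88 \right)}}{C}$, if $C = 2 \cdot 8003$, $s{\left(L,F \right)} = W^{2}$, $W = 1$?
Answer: $\frac{1}{16006} \approx 6.2477 \cdot 10^{-5}$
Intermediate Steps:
$s{\left(L,F \right)} = 1$ ($s{\left(L,F \right)} = 1^{2} = 1$)
$C = 16006$
$\frac{s{\left(141,-33 - 88 \right)}}{C} = 1 \cdot \frac{1}{16006} = \frac{1}{16006}$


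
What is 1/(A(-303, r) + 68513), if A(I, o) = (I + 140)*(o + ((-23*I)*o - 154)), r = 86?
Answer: -1/97611845 ≈ -1.0245e-8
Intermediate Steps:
A(I, o) = (140 + I)*(-154 + o - 23*I*o) (A(I, o) = (140 + I)*(o + (-23*I*o - 154)) = (140 + I)*(o + (-154 - 23*I*o)) = (140 + I)*(-154 + o - 23*I*o))
1/(A(-303, r) + 68513) = 1/((-21560 - 154*(-303) + 140*86 - 3219*(-303)*86 - 23*86*(-303)²) + 68513) = 1/((-21560 + 46662 + 12040 + 83880702 - 23*86*91809) + 68513) = 1/((-21560 + 46662 + 12040 + 83880702 - 181598202) + 68513) = 1/(-97680358 + 68513) = 1/(-97611845) = -1/97611845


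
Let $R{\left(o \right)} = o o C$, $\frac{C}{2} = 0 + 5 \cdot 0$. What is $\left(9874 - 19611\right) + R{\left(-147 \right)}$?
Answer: $-9737$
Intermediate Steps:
$C = 0$ ($C = 2 \left(0 + 5 \cdot 0\right) = 2 \left(0 + 0\right) = 2 \cdot 0 = 0$)
$R{\left(o \right)} = 0$ ($R{\left(o \right)} = o o 0 = o^{2} \cdot 0 = 0$)
$\left(9874 - 19611\right) + R{\left(-147 \right)} = \left(9874 - 19611\right) + 0 = -9737 + 0 = -9737$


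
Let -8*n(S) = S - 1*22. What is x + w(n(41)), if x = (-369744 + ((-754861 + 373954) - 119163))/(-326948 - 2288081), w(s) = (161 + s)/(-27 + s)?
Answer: -66256713/13075145 ≈ -5.0674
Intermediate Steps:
n(S) = 11/4 - S/8 (n(S) = -(S - 1*22)/8 = -(S - 22)/8 = -(-22 + S)/8 = 11/4 - S/8)
w(s) = (161 + s)/(-27 + s)
x = 869814/2615029 (x = (-369744 + (-380907 - 119163))/(-2615029) = (-369744 - 500070)*(-1/2615029) = -869814*(-1/2615029) = 869814/2615029 ≈ 0.33262)
x + w(n(41)) = 869814/2615029 + (161 + (11/4 - 1/8*41))/(-27 + (11/4 - 1/8*41)) = 869814/2615029 + (161 + (11/4 - 41/8))/(-27 + (11/4 - 41/8)) = 869814/2615029 + (161 - 19/8)/(-27 - 19/8) = 869814/2615029 + (1269/8)/(-235/8) = 869814/2615029 - 8/235*1269/8 = 869814/2615029 - 27/5 = -66256713/13075145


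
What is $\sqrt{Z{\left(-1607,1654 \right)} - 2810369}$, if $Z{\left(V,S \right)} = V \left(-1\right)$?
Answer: $i \sqrt{2808762} \approx 1675.9 i$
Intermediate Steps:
$Z{\left(V,S \right)} = - V$
$\sqrt{Z{\left(-1607,1654 \right)} - 2810369} = \sqrt{\left(-1\right) \left(-1607\right) - 2810369} = \sqrt{1607 - 2810369} = \sqrt{-2808762} = i \sqrt{2808762}$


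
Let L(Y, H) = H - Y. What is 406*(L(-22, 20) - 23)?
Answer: 7714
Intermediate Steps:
406*(L(-22, 20) - 23) = 406*((20 - 1*(-22)) - 23) = 406*((20 + 22) - 23) = 406*(42 - 23) = 406*19 = 7714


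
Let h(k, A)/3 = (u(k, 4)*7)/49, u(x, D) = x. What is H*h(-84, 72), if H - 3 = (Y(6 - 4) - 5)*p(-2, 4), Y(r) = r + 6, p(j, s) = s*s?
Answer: -1836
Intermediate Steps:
p(j, s) = s²
h(k, A) = 3*k/7 (h(k, A) = 3*((k*7)/49) = 3*((7*k)*(1/49)) = 3*(k/7) = 3*k/7)
Y(r) = 6 + r
H = 51 (H = 3 + ((6 + (6 - 4)) - 5)*4² = 3 + ((6 + 2) - 5)*16 = 3 + (8 - 5)*16 = 3 + 3*16 = 3 + 48 = 51)
H*h(-84, 72) = 51*((3/7)*(-84)) = 51*(-36) = -1836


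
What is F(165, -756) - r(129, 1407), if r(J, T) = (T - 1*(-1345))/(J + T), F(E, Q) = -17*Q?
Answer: 308405/24 ≈ 12850.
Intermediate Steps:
r(J, T) = (1345 + T)/(J + T) (r(J, T) = (T + 1345)/(J + T) = (1345 + T)/(J + T))
F(165, -756) - r(129, 1407) = -17*(-756) - (1345 + 1407)/(129 + 1407) = 12852 - 2752/1536 = 12852 - 1*43/24 = 12852 - 43/24 = 308405/24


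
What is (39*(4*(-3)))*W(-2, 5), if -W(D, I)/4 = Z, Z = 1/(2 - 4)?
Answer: -936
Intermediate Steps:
Z = -½ (Z = 1/(-2) = -½ ≈ -0.50000)
W(D, I) = 2 (W(D, I) = -4*(-½) = 2)
(39*(4*(-3)))*W(-2, 5) = (39*(4*(-3)))*2 = (39*(-12))*2 = -468*2 = -936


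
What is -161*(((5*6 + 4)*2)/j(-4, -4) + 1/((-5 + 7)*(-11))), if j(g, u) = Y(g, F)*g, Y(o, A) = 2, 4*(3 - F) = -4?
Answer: 15134/11 ≈ 1375.8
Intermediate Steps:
F = 4 (F = 3 - 1/4*(-4) = 3 + 1 = 4)
j(g, u) = 2*g
-161*(((5*6 + 4)*2)/j(-4, -4) + 1/((-5 + 7)*(-11))) = -161*(((5*6 + 4)*2)/((2*(-4))) + 1/((-5 + 7)*(-11))) = -161*(((30 + 4)*2)/(-8) - 1/11/2) = -161*((34*2)*(-1/8) + (1/2)*(-1/11)) = -161*(68*(-1/8) - 1/22) = -161*(-17/2 - 1/22) = -161*(-94/11) = 15134/11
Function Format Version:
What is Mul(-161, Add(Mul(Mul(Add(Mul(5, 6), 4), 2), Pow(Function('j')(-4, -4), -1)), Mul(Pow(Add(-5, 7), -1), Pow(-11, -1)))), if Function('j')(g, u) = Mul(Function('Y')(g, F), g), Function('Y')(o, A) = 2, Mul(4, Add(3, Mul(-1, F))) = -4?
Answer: Rational(15134, 11) ≈ 1375.8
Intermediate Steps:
F = 4 (F = Add(3, Mul(Rational(-1, 4), -4)) = Add(3, 1) = 4)
Function('j')(g, u) = Mul(2, g)
Mul(-161, Add(Mul(Mul(Add(Mul(5, 6), 4), 2), Pow(Function('j')(-4, -4), -1)), Mul(Pow(Add(-5, 7), -1), Pow(-11, -1)))) = Mul(-161, Add(Mul(Mul(Add(Mul(5, 6), 4), 2), Pow(Mul(2, -4), -1)), Mul(Pow(Add(-5, 7), -1), Pow(-11, -1)))) = Mul(-161, Add(Mul(Mul(Add(30, 4), 2), Pow(-8, -1)), Mul(Pow(2, -1), Rational(-1, 11)))) = Mul(-161, Add(Mul(Mul(34, 2), Rational(-1, 8)), Mul(Rational(1, 2), Rational(-1, 11)))) = Mul(-161, Add(Mul(68, Rational(-1, 8)), Rational(-1, 22))) = Mul(-161, Add(Rational(-17, 2), Rational(-1, 22))) = Mul(-161, Rational(-94, 11)) = Rational(15134, 11)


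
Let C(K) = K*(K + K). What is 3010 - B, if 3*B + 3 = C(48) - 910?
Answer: 5335/3 ≈ 1778.3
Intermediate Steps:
C(K) = 2*K² (C(K) = K*(2*K) = 2*K²)
B = 3695/3 (B = -1 + (2*48² - 910)/3 = -1 + (2*2304 - 910)/3 = -1 + (4608 - 910)/3 = -1 + (⅓)*3698 = -1 + 3698/3 = 3695/3 ≈ 1231.7)
3010 - B = 3010 - 1*3695/3 = 3010 - 3695/3 = 5335/3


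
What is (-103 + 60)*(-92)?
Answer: 3956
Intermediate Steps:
(-103 + 60)*(-92) = -43*(-92) = 3956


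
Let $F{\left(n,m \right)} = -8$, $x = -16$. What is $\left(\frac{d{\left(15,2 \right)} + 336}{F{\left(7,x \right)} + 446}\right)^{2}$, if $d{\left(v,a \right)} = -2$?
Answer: $\frac{27889}{47961} \approx 0.58149$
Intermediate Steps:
$\left(\frac{d{\left(15,2 \right)} + 336}{F{\left(7,x \right)} + 446}\right)^{2} = \left(\frac{-2 + 336}{-8 + 446}\right)^{2} = \left(\frac{334}{438}\right)^{2} = \left(334 \cdot \frac{1}{438}\right)^{2} = \left(\frac{167}{219}\right)^{2} = \frac{27889}{47961}$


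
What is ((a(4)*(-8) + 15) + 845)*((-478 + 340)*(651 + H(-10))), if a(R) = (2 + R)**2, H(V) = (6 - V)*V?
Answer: -38757576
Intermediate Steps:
H(V) = V*(6 - V)
((a(4)*(-8) + 15) + 845)*((-478 + 340)*(651 + H(-10))) = (((2 + 4)**2*(-8) + 15) + 845)*((-478 + 340)*(651 - 10*(6 - 1*(-10)))) = ((6**2*(-8) + 15) + 845)*(-138*(651 - 10*(6 + 10))) = ((36*(-8) + 15) + 845)*(-138*(651 - 10*16)) = ((-288 + 15) + 845)*(-138*(651 - 160)) = (-273 + 845)*(-138*491) = 572*(-67758) = -38757576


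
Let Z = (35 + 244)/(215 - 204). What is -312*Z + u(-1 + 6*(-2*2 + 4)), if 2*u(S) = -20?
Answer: -87158/11 ≈ -7923.5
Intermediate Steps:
u(S) = -10 (u(S) = (½)*(-20) = -10)
Z = 279/11 ≈ 25.364
-312*Z + u(-1 + 6*(-2*2 + 4)) = -312*279/11 - 10 = -87048/11 - 10 = -87158/11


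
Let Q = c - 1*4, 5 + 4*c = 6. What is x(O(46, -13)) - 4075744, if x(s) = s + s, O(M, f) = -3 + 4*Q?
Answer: -4075780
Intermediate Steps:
c = 1/4 (c = -5/4 + (1/4)*6 = -5/4 + 3/2 = 1/4 ≈ 0.25000)
Q = -15/4 (Q = 1/4 - 1*4 = 1/4 - 4 = -15/4 ≈ -3.7500)
O(M, f) = -18 (O(M, f) = -3 + 4*(-15/4) = -3 - 15 = -18)
x(s) = 2*s
x(O(46, -13)) - 4075744 = 2*(-18) - 4075744 = -36 - 4075744 = -4075780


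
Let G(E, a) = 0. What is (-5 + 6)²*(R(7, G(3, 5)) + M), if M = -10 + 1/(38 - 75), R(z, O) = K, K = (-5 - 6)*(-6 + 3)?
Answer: 850/37 ≈ 22.973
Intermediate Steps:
K = 33 (K = -11*(-3) = 33)
R(z, O) = 33
M = -371/37 (M = -10 + 1/(-37) = -10 - 1/37 = -371/37 ≈ -10.027)
(-5 + 6)²*(R(7, G(3, 5)) + M) = (-5 + 6)²*(33 - 371/37) = 1²*(850/37) = 1*(850/37) = 850/37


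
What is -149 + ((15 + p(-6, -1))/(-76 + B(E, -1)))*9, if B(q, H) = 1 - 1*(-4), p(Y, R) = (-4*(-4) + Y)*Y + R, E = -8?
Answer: -10165/71 ≈ -143.17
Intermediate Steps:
p(Y, R) = R + Y*(16 + Y) (p(Y, R) = (16 + Y)*Y + R = Y*(16 + Y) + R = R + Y*(16 + Y))
B(q, H) = 5 (B(q, H) = 1 + 4 = 5)
-149 + ((15 + p(-6, -1))/(-76 + B(E, -1)))*9 = -149 + ((15 + (-1 + (-6)**2 + 16*(-6)))/(-76 + 5))*9 = -149 + ((15 + (-1 + 36 - 96))/(-71))*9 = -149 + ((15 - 61)*(-1/71))*9 = -149 - 46*(-1/71)*9 = -149 + (46/71)*9 = -149 + 414/71 = -10165/71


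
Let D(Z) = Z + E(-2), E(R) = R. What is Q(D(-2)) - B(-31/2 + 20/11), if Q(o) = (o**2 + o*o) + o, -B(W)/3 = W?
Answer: -287/22 ≈ -13.045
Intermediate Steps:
B(W) = -3*W
D(Z) = -2 + Z (D(Z) = Z - 2 = -2 + Z)
Q(o) = o + 2*o**2 (Q(o) = (o**2 + o**2) + o = 2*o**2 + o = o + 2*o**2)
Q(D(-2)) - B(-31/2 + 20/11) = (-2 - 2)*(1 + 2*(-2 - 2)) - (-3)*(-31/2 + 20/11) = -4*(1 + 2*(-4)) - (-3)*(-31*1/2 + 20*(1/11)) = -4*(1 - 8) - (-3)*(-31/2 + 20/11) = -4*(-7) - (-3)*(-301)/22 = 28 - 1*903/22 = 28 - 903/22 = -287/22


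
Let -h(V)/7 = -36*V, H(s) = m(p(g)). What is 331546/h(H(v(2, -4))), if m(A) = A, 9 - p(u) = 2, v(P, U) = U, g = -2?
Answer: 165773/882 ≈ 187.95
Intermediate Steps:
p(u) = 7 (p(u) = 9 - 1*2 = 9 - 2 = 7)
H(s) = 7
h(V) = 252*V (h(V) = -(-252)*V = 252*V)
331546/h(H(v(2, -4))) = 331546/((252*7)) = 331546/1764 = 331546*(1/1764) = 165773/882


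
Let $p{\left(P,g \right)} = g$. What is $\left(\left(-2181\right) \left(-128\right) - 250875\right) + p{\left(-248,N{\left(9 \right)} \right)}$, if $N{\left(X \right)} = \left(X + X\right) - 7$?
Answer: $28304$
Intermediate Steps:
$N{\left(X \right)} = -7 + 2 X$ ($N{\left(X \right)} = 2 X - 7 = -7 + 2 X$)
$\left(\left(-2181\right) \left(-128\right) - 250875\right) + p{\left(-248,N{\left(9 \right)} \right)} = \left(\left(-2181\right) \left(-128\right) - 250875\right) + \left(-7 + 2 \cdot 9\right) = \left(279168 - 250875\right) + \left(-7 + 18\right) = 28293 + 11 = 28304$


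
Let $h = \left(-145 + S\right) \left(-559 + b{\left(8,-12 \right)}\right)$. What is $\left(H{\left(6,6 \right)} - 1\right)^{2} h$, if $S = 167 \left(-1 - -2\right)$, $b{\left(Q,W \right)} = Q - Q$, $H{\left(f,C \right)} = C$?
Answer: $-307450$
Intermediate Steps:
$b{\left(Q,W \right)} = 0$
$S = 167$ ($S = 167 \left(-1 + 2\right) = 167 \cdot 1 = 167$)
$h = -12298$ ($h = \left(-145 + 167\right) \left(-559 + 0\right) = 22 \left(-559\right) = -12298$)
$\left(H{\left(6,6 \right)} - 1\right)^{2} h = \left(6 - 1\right)^{2} \left(-12298\right) = 5^{2} \left(-12298\right) = 25 \left(-12298\right) = -307450$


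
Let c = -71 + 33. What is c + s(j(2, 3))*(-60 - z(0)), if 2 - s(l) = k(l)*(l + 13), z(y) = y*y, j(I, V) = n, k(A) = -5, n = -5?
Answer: -2558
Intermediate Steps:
j(I, V) = -5
c = -38
z(y) = y²
s(l) = 67 + 5*l (s(l) = 2 - (-5)*(l + 13) = 2 - (-5)*(13 + l) = 2 - (-65 - 5*l) = 2 + (65 + 5*l) = 67 + 5*l)
c + s(j(2, 3))*(-60 - z(0)) = -38 + (67 + 5*(-5))*(-60 - 1*0²) = -38 + (67 - 25)*(-60 - 1*0) = -38 + 42*(-60 + 0) = -38 + 42*(-60) = -38 - 2520 = -2558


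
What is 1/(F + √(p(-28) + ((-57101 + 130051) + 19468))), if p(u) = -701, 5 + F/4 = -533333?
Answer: -2133352/4551190664187 - √91717/4551190664187 ≈ -4.6881e-7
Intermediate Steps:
F = -2133352 (F = -20 + 4*(-533333) = -20 - 2133332 = -2133352)
1/(F + √(p(-28) + ((-57101 + 130051) + 19468))) = 1/(-2133352 + √(-701 + ((-57101 + 130051) + 19468))) = 1/(-2133352 + √(-701 + (72950 + 19468))) = 1/(-2133352 + √(-701 + 92418)) = 1/(-2133352 + √91717)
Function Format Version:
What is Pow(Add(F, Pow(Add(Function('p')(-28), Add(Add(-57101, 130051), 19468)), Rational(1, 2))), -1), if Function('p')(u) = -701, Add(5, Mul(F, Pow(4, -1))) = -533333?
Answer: Add(Rational(-2133352, 4551190664187), Mul(Rational(-1, 4551190664187), Pow(91717, Rational(1, 2)))) ≈ -4.6881e-7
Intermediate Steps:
F = -2133352 (F = Add(-20, Mul(4, -533333)) = Add(-20, -2133332) = -2133352)
Pow(Add(F, Pow(Add(Function('p')(-28), Add(Add(-57101, 130051), 19468)), Rational(1, 2))), -1) = Pow(Add(-2133352, Pow(Add(-701, Add(Add(-57101, 130051), 19468)), Rational(1, 2))), -1) = Pow(Add(-2133352, Pow(Add(-701, Add(72950, 19468)), Rational(1, 2))), -1) = Pow(Add(-2133352, Pow(Add(-701, 92418), Rational(1, 2))), -1) = Pow(Add(-2133352, Pow(91717, Rational(1, 2))), -1)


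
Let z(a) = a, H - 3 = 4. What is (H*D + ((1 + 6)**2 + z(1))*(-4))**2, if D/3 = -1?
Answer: 48841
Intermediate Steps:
H = 7 (H = 3 + 4 = 7)
D = -3 (D = 3*(-1) = -3)
(H*D + ((1 + 6)**2 + z(1))*(-4))**2 = (7*(-3) + ((1 + 6)**2 + 1)*(-4))**2 = (-21 + (7**2 + 1)*(-4))**2 = (-21 + (49 + 1)*(-4))**2 = (-21 + 50*(-4))**2 = (-21 - 200)**2 = (-221)**2 = 48841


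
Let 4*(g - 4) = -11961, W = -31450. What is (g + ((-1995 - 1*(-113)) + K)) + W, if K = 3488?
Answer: -131321/4 ≈ -32830.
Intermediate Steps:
g = -11945/4 (g = 4 + (¼)*(-11961) = 4 - 11961/4 = -11945/4 ≈ -2986.3)
(g + ((-1995 - 1*(-113)) + K)) + W = (-11945/4 + ((-1995 - 1*(-113)) + 3488)) - 31450 = (-11945/4 + ((-1995 + 113) + 3488)) - 31450 = (-11945/4 + (-1882 + 3488)) - 31450 = (-11945/4 + 1606) - 31450 = -5521/4 - 31450 = -131321/4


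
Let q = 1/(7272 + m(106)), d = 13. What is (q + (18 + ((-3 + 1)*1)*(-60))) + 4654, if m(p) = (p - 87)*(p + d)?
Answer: 45682137/9533 ≈ 4792.0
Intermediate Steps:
m(p) = (-87 + p)*(13 + p) (m(p) = (p - 87)*(p + 13) = (-87 + p)*(13 + p))
q = 1/9533 (q = 1/(7272 + (-1131 + 106² - 74*106)) = 1/(7272 + (-1131 + 11236 - 7844)) = 1/(7272 + 2261) = 1/9533 ≈ 0.00010490)
(q + (18 + ((-3 + 1)*1)*(-60))) + 4654 = (1/9533 + (18 + ((-3 + 1)*1)*(-60))) + 4654 = (1/9533 + (18 - 2*1*(-60))) + 4654 = (1/9533 + (18 - 2*(-60))) + 4654 = (1/9533 + (18 + 120)) + 4654 = (1/9533 + 138) + 4654 = 1315555/9533 + 4654 = 45682137/9533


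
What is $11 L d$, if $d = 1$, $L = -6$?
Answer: $-66$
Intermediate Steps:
$11 L d = 11 \left(-6\right) 1 = \left(-66\right) 1 = -66$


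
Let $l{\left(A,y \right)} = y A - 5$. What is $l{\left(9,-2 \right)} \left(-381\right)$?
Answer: $8763$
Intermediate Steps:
$l{\left(A,y \right)} = -5 + A y$ ($l{\left(A,y \right)} = A y - 5 = -5 + A y$)
$l{\left(9,-2 \right)} \left(-381\right) = \left(-5 + 9 \left(-2\right)\right) \left(-381\right) = \left(-5 - 18\right) \left(-381\right) = \left(-23\right) \left(-381\right) = 8763$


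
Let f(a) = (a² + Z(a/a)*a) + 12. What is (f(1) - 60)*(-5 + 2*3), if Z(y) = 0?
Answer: -47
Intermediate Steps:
f(a) = 12 + a² (f(a) = (a² + 0*a) + 12 = (a² + 0) + 12 = a² + 12 = 12 + a²)
(f(1) - 60)*(-5 + 2*3) = ((12 + 1²) - 60)*(-5 + 2*3) = ((12 + 1) - 60)*(-5 + 6) = (13 - 60)*1 = -47*1 = -47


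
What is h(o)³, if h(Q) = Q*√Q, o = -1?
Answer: I ≈ 1.0*I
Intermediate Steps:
h(Q) = Q^(3/2)
h(o)³ = ((-1)^(3/2))³ = (-I)³ = I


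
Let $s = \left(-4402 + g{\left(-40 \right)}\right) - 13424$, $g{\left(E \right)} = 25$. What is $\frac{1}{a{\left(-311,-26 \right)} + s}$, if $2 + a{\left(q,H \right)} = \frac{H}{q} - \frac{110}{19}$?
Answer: $- \frac{5909}{105231643} \approx -5.6152 \cdot 10^{-5}$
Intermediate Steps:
$a{\left(q,H \right)} = - \frac{148}{19} + \frac{H}{q}$ ($a{\left(q,H \right)} = -2 + \left(\frac{H}{q} - \frac{110}{19}\right) = -2 + \left(- \frac{110}{19} + \frac{H}{q}\right) = - \frac{148}{19} + \frac{H}{q}$)
$s = -17801$ ($s = \left(-4402 + 25\right) - 13424 = -4377 - 13424 = -17801$)
$\frac{1}{a{\left(-311,-26 \right)} + s} = \frac{1}{\left(- \frac{148}{19} - \frac{26}{-311}\right) - 17801} = \frac{1}{\left(- \frac{148}{19} - - \frac{26}{311}\right) - 17801} = \frac{1}{\left(- \frac{148}{19} + \frac{26}{311}\right) - 17801} = \frac{1}{- \frac{45534}{5909} - 17801} = \frac{1}{- \frac{105231643}{5909}} = - \frac{5909}{105231643}$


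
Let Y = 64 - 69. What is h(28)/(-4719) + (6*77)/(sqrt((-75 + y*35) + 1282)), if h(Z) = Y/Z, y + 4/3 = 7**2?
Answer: 5/132132 + 231*sqrt(25878)/4313 ≈ 8.6159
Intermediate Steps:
y = 143/3 (y = -4/3 + 7**2 = -4/3 + 49 = 143/3 ≈ 47.667)
Y = -5
h(Z) = -5/Z
h(28)/(-4719) + (6*77)/(sqrt((-75 + y*35) + 1282)) = -5/28/(-4719) + (6*77)/(sqrt((-75 + (143/3)*35) + 1282)) = -5*1/28*(-1/4719) + 462/(sqrt((-75 + 5005/3) + 1282)) = -5/28*(-1/4719) + 462/(sqrt(4780/3 + 1282)) = 5/132132 + 462/(sqrt(8626/3)) = 5/132132 + 462/((sqrt(25878)/3)) = 5/132132 + 462*(sqrt(25878)/8626) = 5/132132 + 231*sqrt(25878)/4313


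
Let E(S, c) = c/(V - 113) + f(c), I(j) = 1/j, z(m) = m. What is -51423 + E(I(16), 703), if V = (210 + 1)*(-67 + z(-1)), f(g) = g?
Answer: -733462623/14461 ≈ -50720.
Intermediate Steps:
V = -14348 (V = (210 + 1)*(-67 - 1) = 211*(-68) = -14348)
E(S, c) = 14460*c/14461 (E(S, c) = c/(-14348 - 113) + c = c/(-14461) + c = -c/14461 + c = 14460*c/14461)
-51423 + E(I(16), 703) = -51423 + (14460/14461)*703 = -51423 + 10165380/14461 = -733462623/14461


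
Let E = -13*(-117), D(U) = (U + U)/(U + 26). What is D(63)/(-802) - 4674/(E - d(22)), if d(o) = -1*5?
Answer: -83453262/27230707 ≈ -3.0647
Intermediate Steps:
d(o) = -5
D(U) = 2*U/(26 + U) (D(U) = (2*U)/(26 + U) = 2*U/(26 + U))
E = 1521
D(63)/(-802) - 4674/(E - d(22)) = (2*63/(26 + 63))/(-802) - 4674/(1521 - 1*(-5)) = (2*63/89)*(-1/802) - 4674/(1521 + 5) = (2*63*(1/89))*(-1/802) - 4674/1526 = (126/89)*(-1/802) - 4674*1/1526 = -63/35689 - 2337/763 = -83453262/27230707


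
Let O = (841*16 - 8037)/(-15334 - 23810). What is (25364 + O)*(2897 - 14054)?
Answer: -3692383105843/13048 ≈ -2.8298e+8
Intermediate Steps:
O = -5419/39144 (O = (13456 - 8037)/(-39144) = 5419*(-1/39144) = -5419/39144 ≈ -0.13844)
(25364 + O)*(2897 - 14054) = (25364 - 5419/39144)*(2897 - 14054) = (992842997/39144)*(-11157) = -3692383105843/13048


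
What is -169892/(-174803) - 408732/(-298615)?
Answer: 122179879376/52198797845 ≈ 2.3407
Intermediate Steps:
-169892/(-174803) - 408732/(-298615) = -169892*(-1/174803) - 408732*(-1/298615) = 169892/174803 + 408732/298615 = 122179879376/52198797845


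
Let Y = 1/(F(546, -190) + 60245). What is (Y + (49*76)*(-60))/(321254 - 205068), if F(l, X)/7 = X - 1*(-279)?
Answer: -13600345919/7072009448 ≈ -1.9231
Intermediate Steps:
F(l, X) = 1953 + 7*X (F(l, X) = 7*(X - 1*(-279)) = 7*(X + 279) = 7*(279 + X) = 1953 + 7*X)
Y = 1/60868 (Y = 1/((1953 + 7*(-190)) + 60245) = 1/((1953 - 1330) + 60245) = 1/(623 + 60245) = 1/60868 ≈ 1.6429e-5)
(Y + (49*76)*(-60))/(321254 - 205068) = (1/60868 + (49*76)*(-60))/(321254 - 205068) = (1/60868 + 3724*(-60))/116186 = (1/60868 - 223440)*(1/116186) = -13600345919/60868*1/116186 = -13600345919/7072009448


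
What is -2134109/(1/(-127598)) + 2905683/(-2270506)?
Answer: 618277039078566409/2270506 ≈ 2.7231e+11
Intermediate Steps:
-2134109/(1/(-127598)) + 2905683/(-2270506) = -2134109/(-1/127598) + 2905683*(-1/2270506) = -2134109*(-127598) - 2905683/2270506 = 272308040182 - 2905683/2270506 = 618277039078566409/2270506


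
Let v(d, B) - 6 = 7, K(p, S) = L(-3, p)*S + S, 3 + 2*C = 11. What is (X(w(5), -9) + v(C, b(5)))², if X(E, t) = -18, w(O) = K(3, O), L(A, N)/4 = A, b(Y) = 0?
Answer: 25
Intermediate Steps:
C = 4 (C = -3/2 + (½)*11 = -3/2 + 11/2 = 4)
L(A, N) = 4*A
K(p, S) = -11*S (K(p, S) = (4*(-3))*S + S = -12*S + S = -11*S)
w(O) = -11*O
v(d, B) = 13 (v(d, B) = 6 + 7 = 13)
(X(w(5), -9) + v(C, b(5)))² = (-18 + 13)² = (-5)² = 25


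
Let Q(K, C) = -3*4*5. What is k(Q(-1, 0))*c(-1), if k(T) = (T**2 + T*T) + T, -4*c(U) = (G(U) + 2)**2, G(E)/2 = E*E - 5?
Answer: -64260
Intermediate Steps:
Q(K, C) = -60 (Q(K, C) = -12*5 = -60)
G(E) = -10 + 2*E**2 (G(E) = 2*(E*E - 5) = 2*(E**2 - 5) = 2*(-5 + E**2) = -10 + 2*E**2)
c(U) = -(-8 + 2*U**2)**2/4 (c(U) = -((-10 + 2*U**2) + 2)**2/4 = -(-8 + 2*U**2)**2/4)
k(T) = T + 2*T**2 (k(T) = (T**2 + T**2) + T = 2*T**2 + T = T + 2*T**2)
k(Q(-1, 0))*c(-1) = (-60*(1 + 2*(-60)))*(-(-4 + (-1)**2)**2) = (-60*(1 - 120))*(-(-4 + 1)**2) = (-60*(-119))*(-1*(-3)**2) = 7140*(-1*9) = 7140*(-9) = -64260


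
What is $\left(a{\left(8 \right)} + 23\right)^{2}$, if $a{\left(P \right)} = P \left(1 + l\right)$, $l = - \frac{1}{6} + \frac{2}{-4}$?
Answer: $\frac{5929}{9} \approx 658.78$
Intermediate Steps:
$l = - \frac{2}{3}$ ($l = \left(-1\right) \frac{1}{6} + 2 \left(- \frac{1}{4}\right) = - \frac{1}{6} - \frac{1}{2} = - \frac{2}{3} \approx -0.66667$)
$a{\left(P \right)} = \frac{P}{3}$ ($a{\left(P \right)} = P \left(1 - \frac{2}{3}\right) = P \frac{1}{3} = \frac{P}{3}$)
$\left(a{\left(8 \right)} + 23\right)^{2} = \left(\frac{1}{3} \cdot 8 + 23\right)^{2} = \left(\frac{8}{3} + 23\right)^{2} = \left(\frac{77}{3}\right)^{2} = \frac{5929}{9}$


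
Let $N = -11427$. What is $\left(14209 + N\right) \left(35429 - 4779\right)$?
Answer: $85268300$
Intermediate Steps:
$\left(14209 + N\right) \left(35429 - 4779\right) = \left(14209 - 11427\right) \left(35429 - 4779\right) = 2782 \cdot 30650 = 85268300$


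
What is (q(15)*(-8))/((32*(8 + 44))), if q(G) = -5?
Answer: 5/208 ≈ 0.024038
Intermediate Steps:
(q(15)*(-8))/((32*(8 + 44))) = (-5*(-8))/((32*(8 + 44))) = 40/((32*52)) = 40/1664 = 40*(1/1664) = 5/208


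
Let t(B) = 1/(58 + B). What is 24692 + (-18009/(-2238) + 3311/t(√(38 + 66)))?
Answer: 161686583/746 + 6622*√26 ≈ 2.5050e+5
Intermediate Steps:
24692 + (-18009/(-2238) + 3311/t(√(38 + 66))) = 24692 + (-18009/(-2238) + 3311/(1/(58 + √(38 + 66)))) = 24692 + (-18009*(-1/2238) + 3311/(1/(58 + √104))) = 24692 + (6003/746 + 3311/(1/(58 + 2*√26))) = 24692 + (6003/746 + 3311*(58 + 2*√26)) = 24692 + (6003/746 + (192038 + 6622*√26)) = 24692 + (143266351/746 + 6622*√26) = 161686583/746 + 6622*√26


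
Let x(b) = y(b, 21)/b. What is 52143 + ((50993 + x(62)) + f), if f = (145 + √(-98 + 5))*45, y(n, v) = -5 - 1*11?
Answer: 3399483/31 + 45*I*√93 ≈ 1.0966e+5 + 433.96*I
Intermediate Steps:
y(n, v) = -16 (y(n, v) = -5 - 11 = -16)
x(b) = -16/b
f = 6525 + 45*I*√93 (f = (145 + √(-93))*45 = (145 + I*√93)*45 = 6525 + 45*I*√93 ≈ 6525.0 + 433.96*I)
52143 + ((50993 + x(62)) + f) = 52143 + ((50993 - 16/62) + (6525 + 45*I*√93)) = 52143 + ((50993 - 16*1/62) + (6525 + 45*I*√93)) = 52143 + ((50993 - 8/31) + (6525 + 45*I*√93)) = 52143 + (1580775/31 + (6525 + 45*I*√93)) = 52143 + (1783050/31 + 45*I*√93) = 3399483/31 + 45*I*√93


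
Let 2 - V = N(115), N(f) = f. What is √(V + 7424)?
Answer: √7311 ≈ 85.504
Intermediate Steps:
V = -113 (V = 2 - 1*115 = 2 - 115 = -113)
√(V + 7424) = √(-113 + 7424) = √7311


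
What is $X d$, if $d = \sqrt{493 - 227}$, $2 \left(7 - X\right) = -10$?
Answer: $12 \sqrt{266} \approx 195.71$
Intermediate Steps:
$X = 12$ ($X = 7 - -5 = 7 + 5 = 12$)
$d = \sqrt{266}$ ($d = \sqrt{493 - 227} = \sqrt{266} \approx 16.31$)
$X d = 12 \sqrt{266}$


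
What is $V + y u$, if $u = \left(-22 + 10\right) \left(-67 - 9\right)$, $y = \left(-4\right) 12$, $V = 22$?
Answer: $-43754$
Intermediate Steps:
$y = -48$
$u = 912$ ($u = \left(-12\right) \left(-76\right) = 912$)
$V + y u = 22 - 43776 = -43754$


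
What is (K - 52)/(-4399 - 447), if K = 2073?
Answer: -2021/4846 ≈ -0.41705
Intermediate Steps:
(K - 52)/(-4399 - 447) = (2073 - 52)/(-4399 - 447) = 2021/(-4846) = 2021*(-1/4846) = -2021/4846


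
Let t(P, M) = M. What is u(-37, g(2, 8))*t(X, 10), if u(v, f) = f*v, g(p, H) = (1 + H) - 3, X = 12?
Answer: -2220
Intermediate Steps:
g(p, H) = -2 + H
u(-37, g(2, 8))*t(X, 10) = ((-2 + 8)*(-37))*10 = (6*(-37))*10 = -222*10 = -2220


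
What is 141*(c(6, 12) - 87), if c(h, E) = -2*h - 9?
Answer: -15228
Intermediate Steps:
c(h, E) = -9 - 2*h
141*(c(6, 12) - 87) = 141*((-9 - 2*6) - 87) = 141*((-9 - 12) - 87) = 141*(-21 - 87) = 141*(-108) = -15228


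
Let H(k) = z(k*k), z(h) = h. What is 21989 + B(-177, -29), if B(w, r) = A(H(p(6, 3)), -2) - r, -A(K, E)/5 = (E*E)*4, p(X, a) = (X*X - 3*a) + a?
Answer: 21938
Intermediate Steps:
p(X, a) = X**2 - 2*a (p(X, a) = (X**2 - 3*a) + a = X**2 - 2*a)
H(k) = k**2 (H(k) = k*k = k**2)
A(K, E) = -20*E**2 (A(K, E) = -5*E*E*4 = -5*E**2*4 = -20*E**2)
B(w, r) = -80 - r (B(w, r) = -20*(-2)**2 - r = -20*4 - r = -80 - r)
21989 + B(-177, -29) = 21989 + (-80 - 1*(-29)) = 21989 + (-80 + 29) = 21989 - 51 = 21938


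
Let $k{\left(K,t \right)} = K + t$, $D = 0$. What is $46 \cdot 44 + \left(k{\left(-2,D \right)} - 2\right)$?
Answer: $2020$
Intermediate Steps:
$46 \cdot 44 + \left(k{\left(-2,D \right)} - 2\right) = 46 \cdot 44 + \left(\left(-2 + 0\right) - 2\right) = 2024 - 4 = 2020$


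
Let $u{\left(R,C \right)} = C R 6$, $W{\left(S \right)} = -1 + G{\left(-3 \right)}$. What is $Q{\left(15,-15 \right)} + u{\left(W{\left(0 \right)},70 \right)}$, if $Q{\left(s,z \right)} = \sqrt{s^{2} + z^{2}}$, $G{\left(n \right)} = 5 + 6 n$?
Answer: $-5880 + 15 \sqrt{2} \approx -5858.8$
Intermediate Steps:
$W{\left(S \right)} = -14$ ($W{\left(S \right)} = -1 + \left(5 + 6 \left(-3\right)\right) = -1 + \left(5 - 18\right) = -1 - 13 = -14$)
$u{\left(R,C \right)} = 6 C R$
$Q{\left(15,-15 \right)} + u{\left(W{\left(0 \right)},70 \right)} = \sqrt{15^{2} + \left(-15\right)^{2}} + 6 \cdot 70 \left(-14\right) = \sqrt{225 + 225} - 5880 = \sqrt{450} - 5880 = 15 \sqrt{2} - 5880 = -5880 + 15 \sqrt{2}$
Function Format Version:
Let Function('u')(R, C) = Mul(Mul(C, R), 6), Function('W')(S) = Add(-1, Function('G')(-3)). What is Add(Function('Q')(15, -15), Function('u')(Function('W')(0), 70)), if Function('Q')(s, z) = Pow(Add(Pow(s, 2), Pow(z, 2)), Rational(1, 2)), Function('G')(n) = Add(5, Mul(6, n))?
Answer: Add(-5880, Mul(15, Pow(2, Rational(1, 2)))) ≈ -5858.8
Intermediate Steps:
Function('W')(S) = -14 (Function('W')(S) = Add(-1, Add(5, Mul(6, -3))) = Add(-1, Add(5, -18)) = Add(-1, -13) = -14)
Function('u')(R, C) = Mul(6, C, R)
Add(Function('Q')(15, -15), Function('u')(Function('W')(0), 70)) = Add(Pow(Add(Pow(15, 2), Pow(-15, 2)), Rational(1, 2)), Mul(6, 70, -14)) = Add(Pow(Add(225, 225), Rational(1, 2)), -5880) = Add(Pow(450, Rational(1, 2)), -5880) = Add(Mul(15, Pow(2, Rational(1, 2))), -5880) = Add(-5880, Mul(15, Pow(2, Rational(1, 2))))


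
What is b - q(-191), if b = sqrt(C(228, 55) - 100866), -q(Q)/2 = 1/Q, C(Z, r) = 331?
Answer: -2/191 + I*sqrt(100535) ≈ -0.010471 + 317.07*I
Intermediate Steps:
q(Q) = -2/Q
b = I*sqrt(100535) (b = sqrt(331 - 100866) = sqrt(-100535) = I*sqrt(100535) ≈ 317.07*I)
b - q(-191) = I*sqrt(100535) - (-2)/(-191) = I*sqrt(100535) - (-2)*(-1)/191 = I*sqrt(100535) - 1*2/191 = I*sqrt(100535) - 2/191 = -2/191 + I*sqrt(100535)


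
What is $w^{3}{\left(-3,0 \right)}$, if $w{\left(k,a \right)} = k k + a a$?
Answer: $729$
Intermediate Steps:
$w{\left(k,a \right)} = a^{2} + k^{2}$ ($w{\left(k,a \right)} = k^{2} + a^{2} = a^{2} + k^{2}$)
$w^{3}{\left(-3,0 \right)} = \left(0^{2} + \left(-3\right)^{2}\right)^{3} = \left(0 + 9\right)^{3} = 9^{3} = 729$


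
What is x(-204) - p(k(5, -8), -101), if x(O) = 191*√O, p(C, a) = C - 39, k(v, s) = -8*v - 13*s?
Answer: -25 + 382*I*√51 ≈ -25.0 + 2728.0*I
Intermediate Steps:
k(v, s) = -13*s - 8*v
p(C, a) = -39 + C
x(-204) - p(k(5, -8), -101) = 191*√(-204) - (-39 + (-13*(-8) - 8*5)) = 191*(2*I*√51) - (-39 + (104 - 40)) = 382*I*√51 - (-39 + 64) = 382*I*√51 - 1*25 = 382*I*√51 - 25 = -25 + 382*I*√51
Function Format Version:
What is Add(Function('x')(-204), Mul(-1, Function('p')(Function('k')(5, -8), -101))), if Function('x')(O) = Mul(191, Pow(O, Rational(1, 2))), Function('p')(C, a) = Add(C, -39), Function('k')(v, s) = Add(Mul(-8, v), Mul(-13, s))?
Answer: Add(-25, Mul(382, I, Pow(51, Rational(1, 2)))) ≈ Add(-25.000, Mul(2728.0, I))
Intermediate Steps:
Function('k')(v, s) = Add(Mul(-13, s), Mul(-8, v))
Function('p')(C, a) = Add(-39, C)
Add(Function('x')(-204), Mul(-1, Function('p')(Function('k')(5, -8), -101))) = Add(Mul(191, Pow(-204, Rational(1, 2))), Mul(-1, Add(-39, Add(Mul(-13, -8), Mul(-8, 5))))) = Add(Mul(191, Mul(2, I, Pow(51, Rational(1, 2)))), Mul(-1, Add(-39, Add(104, -40)))) = Add(Mul(382, I, Pow(51, Rational(1, 2))), Mul(-1, Add(-39, 64))) = Add(Mul(382, I, Pow(51, Rational(1, 2))), Mul(-1, 25)) = Add(Mul(382, I, Pow(51, Rational(1, 2))), -25) = Add(-25, Mul(382, I, Pow(51, Rational(1, 2))))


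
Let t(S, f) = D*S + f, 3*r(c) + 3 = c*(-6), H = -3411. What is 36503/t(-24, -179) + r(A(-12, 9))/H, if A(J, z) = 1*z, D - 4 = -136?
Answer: 124568524/10195479 ≈ 12.218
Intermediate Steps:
D = -132 (D = 4 - 136 = -132)
A(J, z) = z
r(c) = -1 - 2*c (r(c) = -1 + (c*(-6))/3 = -1 + (-6*c)/3 = -1 - 2*c)
t(S, f) = f - 132*S (t(S, f) = -132*S + f = f - 132*S)
36503/t(-24, -179) + r(A(-12, 9))/H = 36503/(-179 - 132*(-24)) + (-1 - 2*9)/(-3411) = 36503/(-179 + 3168) + (-1 - 18)*(-1/3411) = 36503/2989 - 19*(-1/3411) = 36503*(1/2989) + 19/3411 = 36503/2989 + 19/3411 = 124568524/10195479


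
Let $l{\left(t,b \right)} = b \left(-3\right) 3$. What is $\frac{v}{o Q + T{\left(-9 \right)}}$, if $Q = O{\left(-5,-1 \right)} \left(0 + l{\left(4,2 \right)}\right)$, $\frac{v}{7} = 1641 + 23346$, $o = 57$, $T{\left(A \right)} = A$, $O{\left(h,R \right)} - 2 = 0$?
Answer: $- \frac{58303}{687} \approx -84.866$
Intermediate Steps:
$O{\left(h,R \right)} = 2$ ($O{\left(h,R \right)} = 2 + 0 = 2$)
$l{\left(t,b \right)} = - 9 b$ ($l{\left(t,b \right)} = - 3 b 3 = - 9 b$)
$v = 174909$ ($v = 7 \left(1641 + 23346\right) = 7 \cdot 24987 = 174909$)
$Q = -36$ ($Q = 2 \left(0 - 18\right) = 2 \left(-18\right) = -36$)
$\frac{v}{o Q + T{\left(-9 \right)}} = \frac{174909}{57 \left(-36\right) - 9} = \frac{174909}{-2052 - 9} = \frac{174909}{-2061} = 174909 \left(- \frac{1}{2061}\right) = - \frac{58303}{687}$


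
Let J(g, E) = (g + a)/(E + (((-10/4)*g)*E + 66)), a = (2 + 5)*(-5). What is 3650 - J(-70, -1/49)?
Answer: 11166845/3058 ≈ 3651.7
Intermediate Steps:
a = -35 (a = 7*(-5) = -35)
J(g, E) = (-35 + g)/(66 + E - 5*E*g/2) (J(g, E) = (g - 35)/(E + (((-10/4)*g)*E + 66)) = (-35 + g)/(E + (((-10*¼)*g)*E + 66)) = (-35 + g)/(E + ((-5*g/2)*E + 66)) = (-35 + g)/(E + (-5*E*g/2 + 66)) = (-35 + g)/(E + (66 - 5*E*g/2)) = (-35 + g)/(66 + E - 5*E*g/2))
3650 - J(-70, -1/49) = 3650 - 2*(-35 - 70)/(132 + 2*(-1/49) - 5*(-1/49)*(-70)) = 3650 - 2*(-105)/(132 + 2*(-1*1/49) - 5*(-1*1/49)*(-70)) = 3650 - 2*(-105)/(132 + 2*(-1/49) - 5*(-1/49)*(-70)) = 3650 - 2*(-105)/(132 - 2/49 - 50/7) = 3650 - 2*(-105)/6116/49 = 3650 - 2*49*(-105)/6116 = 3650 - 1*(-5145/3058) = 3650 + 5145/3058 = 11166845/3058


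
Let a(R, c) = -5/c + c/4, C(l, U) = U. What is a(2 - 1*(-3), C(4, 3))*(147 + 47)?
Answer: -1067/6 ≈ -177.83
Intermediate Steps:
a(R, c) = -5/c + c/4 (a(R, c) = -5/c + c*(1/4) = -5/c + c/4)
a(2 - 1*(-3), C(4, 3))*(147 + 47) = (-5/3 + (1/4)*3)*(147 + 47) = (-5*1/3 + 3/4)*194 = (-5/3 + 3/4)*194 = -11/12*194 = -1067/6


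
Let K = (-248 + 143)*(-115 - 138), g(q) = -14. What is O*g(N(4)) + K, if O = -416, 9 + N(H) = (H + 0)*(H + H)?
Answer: 32389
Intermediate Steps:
N(H) = -9 + 2*H**2 (N(H) = -9 + (H + 0)*(H + H) = -9 + H*(2*H) = -9 + 2*H**2)
K = 26565 (K = -105*(-253) = 26565)
O*g(N(4)) + K = -416*(-14) + 26565 = 5824 + 26565 = 32389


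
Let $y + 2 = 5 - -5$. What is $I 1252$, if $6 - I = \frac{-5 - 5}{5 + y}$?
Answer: $\frac{110176}{13} \approx 8475.1$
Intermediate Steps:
$y = 8$ ($y = -2 + \left(5 - -5\right) = -2 + \left(5 + 5\right) = -2 + 10 = 8$)
$I = \frac{88}{13}$ ($I = 6 - \frac{-5 - 5}{5 + 8} = 6 - - \frac{10}{13} = 6 + \frac{10}{13} = \frac{88}{13} \approx 6.7692$)
$I 1252 = \frac{88}{13} \cdot 1252 = \frac{110176}{13}$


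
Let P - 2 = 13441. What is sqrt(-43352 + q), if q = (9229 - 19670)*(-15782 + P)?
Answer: 3*sqrt(2708683) ≈ 4937.4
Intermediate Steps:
P = 13443 (P = 2 + 13441 = 13443)
q = 24421499 (q = (9229 - 19670)*(-15782 + 13443) = -10441*(-2339) = 24421499)
sqrt(-43352 + q) = sqrt(-43352 + 24421499) = sqrt(24378147) = 3*sqrt(2708683)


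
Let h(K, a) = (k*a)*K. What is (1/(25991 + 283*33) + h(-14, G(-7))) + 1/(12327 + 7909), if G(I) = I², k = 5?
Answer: -1226118436417/357468940 ≈ -3430.0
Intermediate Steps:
h(K, a) = 5*K*a (h(K, a) = (5*a)*K = 5*K*a)
(1/(25991 + 283*33) + h(-14, G(-7))) + 1/(12327 + 7909) = (1/(25991 + 283*33) + 5*(-14)*(-7)²) + 1/(12327 + 7909) = (1/(25991 + 9339) + 5*(-14)*49) + 1/20236 = (1/35330 - 3430) + 1/20236 = -121181899/35330 + 1/20236 = -1226118436417/357468940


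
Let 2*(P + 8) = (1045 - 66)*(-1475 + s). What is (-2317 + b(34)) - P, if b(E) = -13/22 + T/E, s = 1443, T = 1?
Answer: 2497280/187 ≈ 13354.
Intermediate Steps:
P = -15672 (P = -8 + ((1045 - 66)*(-1475 + 1443))/2 = -8 + (979*(-32))/2 = -8 + (½)*(-31328) = -8 - 15664 = -15672)
b(E) = -13/22 + 1/E
(-2317 + b(34)) - P = (-2317 + (-13/22 + 1/34)) - 1*(-15672) = (-2317 + (-13/22 + 1/34)) + 15672 = (-2317 - 105/187) + 15672 = -433384/187 + 15672 = 2497280/187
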